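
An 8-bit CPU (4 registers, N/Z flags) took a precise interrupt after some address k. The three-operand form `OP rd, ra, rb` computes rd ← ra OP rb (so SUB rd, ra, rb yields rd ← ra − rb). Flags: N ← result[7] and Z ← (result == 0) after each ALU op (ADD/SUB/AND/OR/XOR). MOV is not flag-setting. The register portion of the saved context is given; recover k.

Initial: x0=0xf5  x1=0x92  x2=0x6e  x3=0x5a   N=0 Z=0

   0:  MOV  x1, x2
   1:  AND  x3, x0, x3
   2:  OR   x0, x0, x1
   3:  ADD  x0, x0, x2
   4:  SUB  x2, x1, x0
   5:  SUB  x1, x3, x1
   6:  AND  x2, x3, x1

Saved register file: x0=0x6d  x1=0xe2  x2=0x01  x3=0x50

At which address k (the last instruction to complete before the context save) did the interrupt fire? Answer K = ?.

after  0: x0=0xf5 x1=0x6e x2=0x6e x3=0x5a  N=0 Z=0
after  1: x0=0xf5 x1=0x6e x2=0x6e x3=0x50  N=0 Z=0
after  2: x0=0xff x1=0x6e x2=0x6e x3=0x50  N=1 Z=0
after  3: x0=0x6d x1=0x6e x2=0x6e x3=0x50  N=0 Z=0
after  4: x0=0x6d x1=0x6e x2=0x01 x3=0x50  N=0 Z=0
after  5: x0=0x6d x1=0xe2 x2=0x01 x3=0x50  N=1 Z=0
-- IRQ taken; context saved, return-PC = 6 --

K = 5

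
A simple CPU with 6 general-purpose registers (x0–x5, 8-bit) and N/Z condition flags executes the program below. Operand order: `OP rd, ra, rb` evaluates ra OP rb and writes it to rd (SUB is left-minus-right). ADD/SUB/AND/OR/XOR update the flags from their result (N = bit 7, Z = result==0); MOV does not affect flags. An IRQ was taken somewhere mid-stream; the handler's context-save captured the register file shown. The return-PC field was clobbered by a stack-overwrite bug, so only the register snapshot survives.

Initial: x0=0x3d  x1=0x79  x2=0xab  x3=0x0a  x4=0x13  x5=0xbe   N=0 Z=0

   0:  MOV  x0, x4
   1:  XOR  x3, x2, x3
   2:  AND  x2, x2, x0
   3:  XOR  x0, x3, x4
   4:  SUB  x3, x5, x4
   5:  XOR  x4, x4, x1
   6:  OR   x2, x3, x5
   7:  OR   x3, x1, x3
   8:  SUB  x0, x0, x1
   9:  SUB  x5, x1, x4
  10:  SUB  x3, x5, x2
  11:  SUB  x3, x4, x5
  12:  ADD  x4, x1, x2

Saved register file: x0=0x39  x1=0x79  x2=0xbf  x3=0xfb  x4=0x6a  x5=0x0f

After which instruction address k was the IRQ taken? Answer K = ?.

K = 9

after  0: x0=0x13 x1=0x79 x2=0xab x3=0x0a x4=0x13 x5=0xbe  N=0 Z=0
after  1: x0=0x13 x1=0x79 x2=0xab x3=0xa1 x4=0x13 x5=0xbe  N=1 Z=0
after  2: x0=0x13 x1=0x79 x2=0x03 x3=0xa1 x4=0x13 x5=0xbe  N=0 Z=0
after  3: x0=0xb2 x1=0x79 x2=0x03 x3=0xa1 x4=0x13 x5=0xbe  N=1 Z=0
after  4: x0=0xb2 x1=0x79 x2=0x03 x3=0xab x4=0x13 x5=0xbe  N=1 Z=0
after  5: x0=0xb2 x1=0x79 x2=0x03 x3=0xab x4=0x6a x5=0xbe  N=0 Z=0
after  6: x0=0xb2 x1=0x79 x2=0xbf x3=0xab x4=0x6a x5=0xbe  N=1 Z=0
after  7: x0=0xb2 x1=0x79 x2=0xbf x3=0xfb x4=0x6a x5=0xbe  N=1 Z=0
after  8: x0=0x39 x1=0x79 x2=0xbf x3=0xfb x4=0x6a x5=0xbe  N=0 Z=0
after  9: x0=0x39 x1=0x79 x2=0xbf x3=0xfb x4=0x6a x5=0x0f  N=0 Z=0
-- IRQ taken; context saved, return-PC = 10 --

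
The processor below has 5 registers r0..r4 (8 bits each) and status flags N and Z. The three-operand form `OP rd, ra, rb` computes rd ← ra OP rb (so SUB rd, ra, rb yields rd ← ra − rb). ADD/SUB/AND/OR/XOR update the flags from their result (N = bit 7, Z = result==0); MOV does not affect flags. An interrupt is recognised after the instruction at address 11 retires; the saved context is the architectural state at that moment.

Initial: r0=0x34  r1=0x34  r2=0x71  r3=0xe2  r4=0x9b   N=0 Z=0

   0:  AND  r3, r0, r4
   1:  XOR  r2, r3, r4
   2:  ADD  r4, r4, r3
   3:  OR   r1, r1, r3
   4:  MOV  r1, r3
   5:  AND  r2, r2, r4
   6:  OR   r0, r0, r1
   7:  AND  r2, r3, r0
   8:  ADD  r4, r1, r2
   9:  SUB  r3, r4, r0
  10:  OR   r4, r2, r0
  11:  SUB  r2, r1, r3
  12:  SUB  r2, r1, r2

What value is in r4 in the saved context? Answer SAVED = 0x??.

SAVED = 0x34

after  0: r0=0x34 r1=0x34 r2=0x71 r3=0x10 r4=0x9b  N=0 Z=0
after  1: r0=0x34 r1=0x34 r2=0x8b r3=0x10 r4=0x9b  N=1 Z=0
after  2: r0=0x34 r1=0x34 r2=0x8b r3=0x10 r4=0xab  N=1 Z=0
after  3: r0=0x34 r1=0x34 r2=0x8b r3=0x10 r4=0xab  N=0 Z=0
after  4: r0=0x34 r1=0x10 r2=0x8b r3=0x10 r4=0xab  N=0 Z=0
after  5: r0=0x34 r1=0x10 r2=0x8b r3=0x10 r4=0xab  N=1 Z=0
after  6: r0=0x34 r1=0x10 r2=0x8b r3=0x10 r4=0xab  N=0 Z=0
after  7: r0=0x34 r1=0x10 r2=0x10 r3=0x10 r4=0xab  N=0 Z=0
after  8: r0=0x34 r1=0x10 r2=0x10 r3=0x10 r4=0x20  N=0 Z=0
after  9: r0=0x34 r1=0x10 r2=0x10 r3=0xec r4=0x20  N=1 Z=0
after 10: r0=0x34 r1=0x10 r2=0x10 r3=0xec r4=0x34  N=0 Z=0
after 11: r0=0x34 r1=0x10 r2=0x24 r3=0xec r4=0x34  N=0 Z=0
-- IRQ taken; context saved, return-PC = 12 --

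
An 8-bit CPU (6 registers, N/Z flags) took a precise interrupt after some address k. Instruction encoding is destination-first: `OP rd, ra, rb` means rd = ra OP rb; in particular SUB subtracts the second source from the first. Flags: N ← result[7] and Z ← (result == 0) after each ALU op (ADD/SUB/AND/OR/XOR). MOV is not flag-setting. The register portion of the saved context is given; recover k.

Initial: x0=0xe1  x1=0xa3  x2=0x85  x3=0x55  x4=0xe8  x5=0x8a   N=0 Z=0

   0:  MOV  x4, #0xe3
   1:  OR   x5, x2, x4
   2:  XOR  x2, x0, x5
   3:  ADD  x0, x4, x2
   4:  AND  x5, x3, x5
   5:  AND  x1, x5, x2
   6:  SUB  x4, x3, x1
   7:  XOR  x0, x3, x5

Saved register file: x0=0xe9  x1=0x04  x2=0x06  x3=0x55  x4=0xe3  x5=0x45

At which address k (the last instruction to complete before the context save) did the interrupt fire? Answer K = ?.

after  0: x0=0xe1 x1=0xa3 x2=0x85 x3=0x55 x4=0xe3 x5=0x8a  N=0 Z=0
after  1: x0=0xe1 x1=0xa3 x2=0x85 x3=0x55 x4=0xe3 x5=0xe7  N=1 Z=0
after  2: x0=0xe1 x1=0xa3 x2=0x06 x3=0x55 x4=0xe3 x5=0xe7  N=0 Z=0
after  3: x0=0xe9 x1=0xa3 x2=0x06 x3=0x55 x4=0xe3 x5=0xe7  N=1 Z=0
after  4: x0=0xe9 x1=0xa3 x2=0x06 x3=0x55 x4=0xe3 x5=0x45  N=0 Z=0
after  5: x0=0xe9 x1=0x04 x2=0x06 x3=0x55 x4=0xe3 x5=0x45  N=0 Z=0
-- IRQ taken; context saved, return-PC = 6 --

K = 5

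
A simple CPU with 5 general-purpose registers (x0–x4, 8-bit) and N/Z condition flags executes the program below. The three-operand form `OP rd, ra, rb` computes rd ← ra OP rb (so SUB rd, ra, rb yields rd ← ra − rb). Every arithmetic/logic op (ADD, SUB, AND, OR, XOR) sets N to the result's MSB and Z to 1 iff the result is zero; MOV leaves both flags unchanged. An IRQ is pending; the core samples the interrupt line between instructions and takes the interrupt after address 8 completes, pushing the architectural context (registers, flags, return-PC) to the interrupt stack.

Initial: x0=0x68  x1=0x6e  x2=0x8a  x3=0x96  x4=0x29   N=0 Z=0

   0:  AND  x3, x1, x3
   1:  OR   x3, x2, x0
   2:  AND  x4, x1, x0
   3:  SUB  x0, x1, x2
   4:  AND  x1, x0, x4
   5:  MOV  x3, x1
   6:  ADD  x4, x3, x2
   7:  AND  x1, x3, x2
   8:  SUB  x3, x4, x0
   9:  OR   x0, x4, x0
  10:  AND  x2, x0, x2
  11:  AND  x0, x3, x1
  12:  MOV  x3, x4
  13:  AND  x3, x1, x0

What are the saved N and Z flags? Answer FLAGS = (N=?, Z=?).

after  0: x0=0x68 x1=0x6e x2=0x8a x3=0x06 x4=0x29  N=0 Z=0
after  1: x0=0x68 x1=0x6e x2=0x8a x3=0xea x4=0x29  N=1 Z=0
after  2: x0=0x68 x1=0x6e x2=0x8a x3=0xea x4=0x68  N=0 Z=0
after  3: x0=0xe4 x1=0x6e x2=0x8a x3=0xea x4=0x68  N=1 Z=0
after  4: x0=0xe4 x1=0x60 x2=0x8a x3=0xea x4=0x68  N=0 Z=0
after  5: x0=0xe4 x1=0x60 x2=0x8a x3=0x60 x4=0x68  N=0 Z=0
after  6: x0=0xe4 x1=0x60 x2=0x8a x3=0x60 x4=0xea  N=1 Z=0
after  7: x0=0xe4 x1=0x00 x2=0x8a x3=0x60 x4=0xea  N=0 Z=1
after  8: x0=0xe4 x1=0x00 x2=0x8a x3=0x06 x4=0xea  N=0 Z=0
-- IRQ taken; context saved, return-PC = 9 --

FLAGS = (N=0, Z=0)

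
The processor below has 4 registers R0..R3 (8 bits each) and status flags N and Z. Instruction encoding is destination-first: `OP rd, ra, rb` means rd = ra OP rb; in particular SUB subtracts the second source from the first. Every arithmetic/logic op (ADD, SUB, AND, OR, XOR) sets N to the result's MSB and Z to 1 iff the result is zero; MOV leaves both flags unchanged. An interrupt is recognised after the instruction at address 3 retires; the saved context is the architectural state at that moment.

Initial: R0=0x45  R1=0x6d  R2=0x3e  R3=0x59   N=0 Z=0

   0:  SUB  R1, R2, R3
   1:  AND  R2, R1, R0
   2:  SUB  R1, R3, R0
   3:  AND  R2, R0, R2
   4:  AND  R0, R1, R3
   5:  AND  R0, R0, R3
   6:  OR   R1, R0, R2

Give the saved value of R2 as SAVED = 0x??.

after  0: R0=0x45 R1=0xe5 R2=0x3e R3=0x59  N=1 Z=0
after  1: R0=0x45 R1=0xe5 R2=0x45 R3=0x59  N=0 Z=0
after  2: R0=0x45 R1=0x14 R2=0x45 R3=0x59  N=0 Z=0
after  3: R0=0x45 R1=0x14 R2=0x45 R3=0x59  N=0 Z=0
-- IRQ taken; context saved, return-PC = 4 --

SAVED = 0x45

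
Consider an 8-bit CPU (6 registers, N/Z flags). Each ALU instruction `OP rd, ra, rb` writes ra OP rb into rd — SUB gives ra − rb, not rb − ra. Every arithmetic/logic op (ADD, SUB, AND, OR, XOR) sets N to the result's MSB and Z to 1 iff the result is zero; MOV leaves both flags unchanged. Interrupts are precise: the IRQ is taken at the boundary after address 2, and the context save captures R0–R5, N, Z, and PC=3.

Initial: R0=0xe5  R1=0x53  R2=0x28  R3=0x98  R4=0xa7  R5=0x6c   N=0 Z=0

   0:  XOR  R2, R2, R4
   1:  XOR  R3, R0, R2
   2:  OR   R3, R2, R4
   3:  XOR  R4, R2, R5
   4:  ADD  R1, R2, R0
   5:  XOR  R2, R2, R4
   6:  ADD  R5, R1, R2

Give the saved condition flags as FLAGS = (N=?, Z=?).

after  0: R0=0xe5 R1=0x53 R2=0x8f R3=0x98 R4=0xa7 R5=0x6c  N=1 Z=0
after  1: R0=0xe5 R1=0x53 R2=0x8f R3=0x6a R4=0xa7 R5=0x6c  N=0 Z=0
after  2: R0=0xe5 R1=0x53 R2=0x8f R3=0xaf R4=0xa7 R5=0x6c  N=1 Z=0
-- IRQ taken; context saved, return-PC = 3 --

FLAGS = (N=1, Z=0)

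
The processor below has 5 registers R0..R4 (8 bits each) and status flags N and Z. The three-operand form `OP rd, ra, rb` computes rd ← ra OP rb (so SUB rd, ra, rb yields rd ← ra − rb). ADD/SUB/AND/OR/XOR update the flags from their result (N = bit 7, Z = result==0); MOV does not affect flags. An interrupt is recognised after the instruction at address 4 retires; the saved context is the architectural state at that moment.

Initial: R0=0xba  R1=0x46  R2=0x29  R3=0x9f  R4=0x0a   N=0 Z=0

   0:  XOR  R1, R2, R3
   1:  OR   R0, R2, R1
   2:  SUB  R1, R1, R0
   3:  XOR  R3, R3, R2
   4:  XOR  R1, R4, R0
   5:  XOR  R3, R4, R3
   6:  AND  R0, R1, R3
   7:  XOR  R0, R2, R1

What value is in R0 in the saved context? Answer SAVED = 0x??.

SAVED = 0xbf

after  0: R0=0xba R1=0xb6 R2=0x29 R3=0x9f R4=0x0a  N=1 Z=0
after  1: R0=0xbf R1=0xb6 R2=0x29 R3=0x9f R4=0x0a  N=1 Z=0
after  2: R0=0xbf R1=0xf7 R2=0x29 R3=0x9f R4=0x0a  N=1 Z=0
after  3: R0=0xbf R1=0xf7 R2=0x29 R3=0xb6 R4=0x0a  N=1 Z=0
after  4: R0=0xbf R1=0xb5 R2=0x29 R3=0xb6 R4=0x0a  N=1 Z=0
-- IRQ taken; context saved, return-PC = 5 --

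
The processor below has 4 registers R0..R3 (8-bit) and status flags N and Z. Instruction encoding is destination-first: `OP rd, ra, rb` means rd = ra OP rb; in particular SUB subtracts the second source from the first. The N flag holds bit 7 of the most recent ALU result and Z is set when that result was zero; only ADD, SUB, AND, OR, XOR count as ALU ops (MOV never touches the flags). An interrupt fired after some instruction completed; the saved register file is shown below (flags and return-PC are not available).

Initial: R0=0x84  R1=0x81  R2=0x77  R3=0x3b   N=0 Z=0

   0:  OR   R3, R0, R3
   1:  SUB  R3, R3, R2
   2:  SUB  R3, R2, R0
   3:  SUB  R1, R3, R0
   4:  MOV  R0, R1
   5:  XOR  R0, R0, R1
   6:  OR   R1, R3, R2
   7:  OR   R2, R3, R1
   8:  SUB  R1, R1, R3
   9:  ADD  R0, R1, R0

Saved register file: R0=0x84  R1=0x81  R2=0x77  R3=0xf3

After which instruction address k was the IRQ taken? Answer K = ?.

after  0: R0=0x84 R1=0x81 R2=0x77 R3=0xbf  N=1 Z=0
after  1: R0=0x84 R1=0x81 R2=0x77 R3=0x48  N=0 Z=0
after  2: R0=0x84 R1=0x81 R2=0x77 R3=0xf3  N=1 Z=0
-- IRQ taken; context saved, return-PC = 3 --

K = 2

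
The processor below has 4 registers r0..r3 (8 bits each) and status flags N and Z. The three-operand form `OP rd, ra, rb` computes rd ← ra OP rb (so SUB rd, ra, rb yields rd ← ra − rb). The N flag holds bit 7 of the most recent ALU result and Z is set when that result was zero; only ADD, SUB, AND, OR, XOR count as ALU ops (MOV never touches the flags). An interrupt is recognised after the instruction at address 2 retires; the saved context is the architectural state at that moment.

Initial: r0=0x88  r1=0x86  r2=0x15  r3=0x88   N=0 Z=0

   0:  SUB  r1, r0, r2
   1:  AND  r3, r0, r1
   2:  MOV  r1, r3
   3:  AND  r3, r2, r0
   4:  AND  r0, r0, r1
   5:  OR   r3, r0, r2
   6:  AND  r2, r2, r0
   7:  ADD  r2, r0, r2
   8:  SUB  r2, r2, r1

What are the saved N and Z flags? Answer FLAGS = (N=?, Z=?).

FLAGS = (N=0, Z=1)

after  0: r0=0x88 r1=0x73 r2=0x15 r3=0x88  N=0 Z=0
after  1: r0=0x88 r1=0x73 r2=0x15 r3=0x00  N=0 Z=1
after  2: r0=0x88 r1=0x00 r2=0x15 r3=0x00  N=0 Z=1
-- IRQ taken; context saved, return-PC = 3 --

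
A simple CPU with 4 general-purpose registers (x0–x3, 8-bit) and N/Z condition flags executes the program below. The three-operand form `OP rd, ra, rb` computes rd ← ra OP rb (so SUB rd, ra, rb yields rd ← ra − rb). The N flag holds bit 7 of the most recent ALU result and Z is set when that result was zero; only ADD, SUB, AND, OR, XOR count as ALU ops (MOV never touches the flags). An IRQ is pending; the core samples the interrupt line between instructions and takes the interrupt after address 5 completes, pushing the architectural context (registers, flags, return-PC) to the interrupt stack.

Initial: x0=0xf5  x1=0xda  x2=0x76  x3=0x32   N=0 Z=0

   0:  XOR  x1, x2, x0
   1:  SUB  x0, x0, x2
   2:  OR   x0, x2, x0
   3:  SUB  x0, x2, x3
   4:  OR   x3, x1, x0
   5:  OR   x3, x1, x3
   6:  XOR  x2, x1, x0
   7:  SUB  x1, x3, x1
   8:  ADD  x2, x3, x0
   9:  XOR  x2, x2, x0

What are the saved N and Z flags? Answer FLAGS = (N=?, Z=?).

after  0: x0=0xf5 x1=0x83 x2=0x76 x3=0x32  N=1 Z=0
after  1: x0=0x7f x1=0x83 x2=0x76 x3=0x32  N=0 Z=0
after  2: x0=0x7f x1=0x83 x2=0x76 x3=0x32  N=0 Z=0
after  3: x0=0x44 x1=0x83 x2=0x76 x3=0x32  N=0 Z=0
after  4: x0=0x44 x1=0x83 x2=0x76 x3=0xc7  N=1 Z=0
after  5: x0=0x44 x1=0x83 x2=0x76 x3=0xc7  N=1 Z=0
-- IRQ taken; context saved, return-PC = 6 --

FLAGS = (N=1, Z=0)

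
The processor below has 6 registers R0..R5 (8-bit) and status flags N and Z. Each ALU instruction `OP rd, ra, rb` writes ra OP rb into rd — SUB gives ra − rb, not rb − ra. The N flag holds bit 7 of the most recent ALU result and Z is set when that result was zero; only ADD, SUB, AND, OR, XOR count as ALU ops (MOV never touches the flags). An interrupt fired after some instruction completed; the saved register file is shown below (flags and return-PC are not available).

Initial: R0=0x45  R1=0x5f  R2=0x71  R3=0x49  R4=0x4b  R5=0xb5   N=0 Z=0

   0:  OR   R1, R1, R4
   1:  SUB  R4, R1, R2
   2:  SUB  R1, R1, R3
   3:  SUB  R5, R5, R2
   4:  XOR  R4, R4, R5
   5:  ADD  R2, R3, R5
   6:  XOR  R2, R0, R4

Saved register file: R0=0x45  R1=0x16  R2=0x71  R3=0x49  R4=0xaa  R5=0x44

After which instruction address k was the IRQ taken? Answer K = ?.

K = 4

after  0: R0=0x45 R1=0x5f R2=0x71 R3=0x49 R4=0x4b R5=0xb5  N=0 Z=0
after  1: R0=0x45 R1=0x5f R2=0x71 R3=0x49 R4=0xee R5=0xb5  N=1 Z=0
after  2: R0=0x45 R1=0x16 R2=0x71 R3=0x49 R4=0xee R5=0xb5  N=0 Z=0
after  3: R0=0x45 R1=0x16 R2=0x71 R3=0x49 R4=0xee R5=0x44  N=0 Z=0
after  4: R0=0x45 R1=0x16 R2=0x71 R3=0x49 R4=0xaa R5=0x44  N=1 Z=0
-- IRQ taken; context saved, return-PC = 5 --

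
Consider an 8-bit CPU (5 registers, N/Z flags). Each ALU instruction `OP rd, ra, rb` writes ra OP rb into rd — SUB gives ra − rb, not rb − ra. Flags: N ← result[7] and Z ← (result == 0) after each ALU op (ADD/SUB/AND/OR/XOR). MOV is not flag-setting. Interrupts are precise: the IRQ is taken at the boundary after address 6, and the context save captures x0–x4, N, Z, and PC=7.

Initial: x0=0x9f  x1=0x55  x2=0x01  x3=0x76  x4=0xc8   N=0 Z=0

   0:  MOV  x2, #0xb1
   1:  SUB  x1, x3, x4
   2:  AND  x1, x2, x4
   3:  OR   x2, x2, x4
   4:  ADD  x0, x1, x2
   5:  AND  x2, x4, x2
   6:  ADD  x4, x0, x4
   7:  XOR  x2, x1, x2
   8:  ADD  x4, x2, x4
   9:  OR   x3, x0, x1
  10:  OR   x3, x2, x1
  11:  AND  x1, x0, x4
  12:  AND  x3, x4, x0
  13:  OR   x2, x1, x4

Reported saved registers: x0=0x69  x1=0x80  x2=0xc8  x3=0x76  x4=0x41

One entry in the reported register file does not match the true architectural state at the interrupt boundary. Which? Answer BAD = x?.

after  0: x0=0x9f x1=0x55 x2=0xb1 x3=0x76 x4=0xc8  N=0 Z=0
after  1: x0=0x9f x1=0xae x2=0xb1 x3=0x76 x4=0xc8  N=1 Z=0
after  2: x0=0x9f x1=0x80 x2=0xb1 x3=0x76 x4=0xc8  N=1 Z=0
after  3: x0=0x9f x1=0x80 x2=0xf9 x3=0x76 x4=0xc8  N=1 Z=0
after  4: x0=0x79 x1=0x80 x2=0xf9 x3=0x76 x4=0xc8  N=0 Z=0
after  5: x0=0x79 x1=0x80 x2=0xc8 x3=0x76 x4=0xc8  N=1 Z=0
after  6: x0=0x79 x1=0x80 x2=0xc8 x3=0x76 x4=0x41  N=0 Z=0
-- IRQ taken; context saved, return-PC = 7 --
mismatch: x0: reported 0x69 vs actual 0x79

BAD = x0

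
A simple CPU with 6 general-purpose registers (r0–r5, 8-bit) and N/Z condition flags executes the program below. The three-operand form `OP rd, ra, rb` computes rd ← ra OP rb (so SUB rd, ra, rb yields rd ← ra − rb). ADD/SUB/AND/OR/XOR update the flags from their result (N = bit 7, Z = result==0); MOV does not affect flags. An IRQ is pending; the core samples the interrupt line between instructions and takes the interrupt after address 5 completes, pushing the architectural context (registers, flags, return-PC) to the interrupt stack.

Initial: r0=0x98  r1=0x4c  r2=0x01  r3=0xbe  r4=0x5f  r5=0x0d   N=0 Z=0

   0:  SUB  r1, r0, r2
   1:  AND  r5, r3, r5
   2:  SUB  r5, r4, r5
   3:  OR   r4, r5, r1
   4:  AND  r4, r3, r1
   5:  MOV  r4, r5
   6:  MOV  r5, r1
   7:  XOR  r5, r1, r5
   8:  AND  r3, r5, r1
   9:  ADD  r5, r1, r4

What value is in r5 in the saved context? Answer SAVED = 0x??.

after  0: r0=0x98 r1=0x97 r2=0x01 r3=0xbe r4=0x5f r5=0x0d  N=1 Z=0
after  1: r0=0x98 r1=0x97 r2=0x01 r3=0xbe r4=0x5f r5=0x0c  N=0 Z=0
after  2: r0=0x98 r1=0x97 r2=0x01 r3=0xbe r4=0x5f r5=0x53  N=0 Z=0
after  3: r0=0x98 r1=0x97 r2=0x01 r3=0xbe r4=0xd7 r5=0x53  N=1 Z=0
after  4: r0=0x98 r1=0x97 r2=0x01 r3=0xbe r4=0x96 r5=0x53  N=1 Z=0
after  5: r0=0x98 r1=0x97 r2=0x01 r3=0xbe r4=0x53 r5=0x53  N=1 Z=0
-- IRQ taken; context saved, return-PC = 6 --

SAVED = 0x53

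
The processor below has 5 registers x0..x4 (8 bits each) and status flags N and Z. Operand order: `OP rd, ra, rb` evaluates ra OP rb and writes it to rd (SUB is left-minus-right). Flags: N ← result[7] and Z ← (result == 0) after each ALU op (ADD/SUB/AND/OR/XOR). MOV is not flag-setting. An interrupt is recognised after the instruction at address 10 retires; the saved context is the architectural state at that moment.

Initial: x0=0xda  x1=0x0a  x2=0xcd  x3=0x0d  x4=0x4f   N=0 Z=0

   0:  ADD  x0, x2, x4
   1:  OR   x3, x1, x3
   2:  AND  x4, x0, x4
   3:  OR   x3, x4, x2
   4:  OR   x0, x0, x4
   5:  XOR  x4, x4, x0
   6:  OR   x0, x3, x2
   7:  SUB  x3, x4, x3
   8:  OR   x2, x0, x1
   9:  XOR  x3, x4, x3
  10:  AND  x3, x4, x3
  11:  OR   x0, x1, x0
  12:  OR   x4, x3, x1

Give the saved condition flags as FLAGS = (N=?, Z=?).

after  0: x0=0x1c x1=0x0a x2=0xcd x3=0x0d x4=0x4f  N=0 Z=0
after  1: x0=0x1c x1=0x0a x2=0xcd x3=0x0f x4=0x4f  N=0 Z=0
after  2: x0=0x1c x1=0x0a x2=0xcd x3=0x0f x4=0x0c  N=0 Z=0
after  3: x0=0x1c x1=0x0a x2=0xcd x3=0xcd x4=0x0c  N=1 Z=0
after  4: x0=0x1c x1=0x0a x2=0xcd x3=0xcd x4=0x0c  N=0 Z=0
after  5: x0=0x1c x1=0x0a x2=0xcd x3=0xcd x4=0x10  N=0 Z=0
after  6: x0=0xcd x1=0x0a x2=0xcd x3=0xcd x4=0x10  N=1 Z=0
after  7: x0=0xcd x1=0x0a x2=0xcd x3=0x43 x4=0x10  N=0 Z=0
after  8: x0=0xcd x1=0x0a x2=0xcf x3=0x43 x4=0x10  N=1 Z=0
after  9: x0=0xcd x1=0x0a x2=0xcf x3=0x53 x4=0x10  N=0 Z=0
after 10: x0=0xcd x1=0x0a x2=0xcf x3=0x10 x4=0x10  N=0 Z=0
-- IRQ taken; context saved, return-PC = 11 --

FLAGS = (N=0, Z=0)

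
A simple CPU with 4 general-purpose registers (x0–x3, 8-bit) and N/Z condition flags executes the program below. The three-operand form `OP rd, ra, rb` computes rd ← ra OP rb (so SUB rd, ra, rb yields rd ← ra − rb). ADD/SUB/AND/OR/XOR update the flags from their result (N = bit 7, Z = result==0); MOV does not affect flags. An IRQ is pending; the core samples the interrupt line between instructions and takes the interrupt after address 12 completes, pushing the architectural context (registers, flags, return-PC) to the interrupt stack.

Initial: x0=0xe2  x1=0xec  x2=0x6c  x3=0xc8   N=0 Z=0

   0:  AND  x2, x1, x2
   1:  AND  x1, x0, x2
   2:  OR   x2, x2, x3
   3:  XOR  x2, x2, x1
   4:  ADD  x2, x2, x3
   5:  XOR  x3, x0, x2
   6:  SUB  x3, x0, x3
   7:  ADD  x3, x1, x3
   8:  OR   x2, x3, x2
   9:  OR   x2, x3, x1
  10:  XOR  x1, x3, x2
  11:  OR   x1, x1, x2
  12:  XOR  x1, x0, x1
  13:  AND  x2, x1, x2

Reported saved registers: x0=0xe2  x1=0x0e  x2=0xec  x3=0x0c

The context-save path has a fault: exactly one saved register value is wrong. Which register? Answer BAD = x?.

BAD = x3

after  0: x0=0xe2 x1=0xec x2=0x6c x3=0xc8  N=0 Z=0
after  1: x0=0xe2 x1=0x60 x2=0x6c x3=0xc8  N=0 Z=0
after  2: x0=0xe2 x1=0x60 x2=0xec x3=0xc8  N=1 Z=0
after  3: x0=0xe2 x1=0x60 x2=0x8c x3=0xc8  N=1 Z=0
after  4: x0=0xe2 x1=0x60 x2=0x54 x3=0xc8  N=0 Z=0
after  5: x0=0xe2 x1=0x60 x2=0x54 x3=0xb6  N=1 Z=0
after  6: x0=0xe2 x1=0x60 x2=0x54 x3=0x2c  N=0 Z=0
after  7: x0=0xe2 x1=0x60 x2=0x54 x3=0x8c  N=1 Z=0
after  8: x0=0xe2 x1=0x60 x2=0xdc x3=0x8c  N=1 Z=0
after  9: x0=0xe2 x1=0x60 x2=0xec x3=0x8c  N=1 Z=0
after 10: x0=0xe2 x1=0x60 x2=0xec x3=0x8c  N=0 Z=0
after 11: x0=0xe2 x1=0xec x2=0xec x3=0x8c  N=1 Z=0
after 12: x0=0xe2 x1=0x0e x2=0xec x3=0x8c  N=0 Z=0
-- IRQ taken; context saved, return-PC = 13 --
mismatch: x3: reported 0x0c vs actual 0x8c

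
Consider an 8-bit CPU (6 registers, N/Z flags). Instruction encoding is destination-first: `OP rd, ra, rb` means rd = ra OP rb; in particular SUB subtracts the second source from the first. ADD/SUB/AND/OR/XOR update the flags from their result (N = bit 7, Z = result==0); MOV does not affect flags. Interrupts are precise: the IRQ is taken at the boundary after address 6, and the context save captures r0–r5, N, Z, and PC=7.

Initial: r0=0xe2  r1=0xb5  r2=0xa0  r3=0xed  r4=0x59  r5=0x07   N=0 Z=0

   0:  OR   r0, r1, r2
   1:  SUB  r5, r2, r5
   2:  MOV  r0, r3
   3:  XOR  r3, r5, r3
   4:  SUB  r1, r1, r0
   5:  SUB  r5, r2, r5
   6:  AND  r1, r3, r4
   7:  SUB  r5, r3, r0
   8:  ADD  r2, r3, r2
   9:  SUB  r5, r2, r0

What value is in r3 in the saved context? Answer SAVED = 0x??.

SAVED = 0x74

after  0: r0=0xb5 r1=0xb5 r2=0xa0 r3=0xed r4=0x59 r5=0x07  N=1 Z=0
after  1: r0=0xb5 r1=0xb5 r2=0xa0 r3=0xed r4=0x59 r5=0x99  N=1 Z=0
after  2: r0=0xed r1=0xb5 r2=0xa0 r3=0xed r4=0x59 r5=0x99  N=1 Z=0
after  3: r0=0xed r1=0xb5 r2=0xa0 r3=0x74 r4=0x59 r5=0x99  N=0 Z=0
after  4: r0=0xed r1=0xc8 r2=0xa0 r3=0x74 r4=0x59 r5=0x99  N=1 Z=0
after  5: r0=0xed r1=0xc8 r2=0xa0 r3=0x74 r4=0x59 r5=0x07  N=0 Z=0
after  6: r0=0xed r1=0x50 r2=0xa0 r3=0x74 r4=0x59 r5=0x07  N=0 Z=0
-- IRQ taken; context saved, return-PC = 7 --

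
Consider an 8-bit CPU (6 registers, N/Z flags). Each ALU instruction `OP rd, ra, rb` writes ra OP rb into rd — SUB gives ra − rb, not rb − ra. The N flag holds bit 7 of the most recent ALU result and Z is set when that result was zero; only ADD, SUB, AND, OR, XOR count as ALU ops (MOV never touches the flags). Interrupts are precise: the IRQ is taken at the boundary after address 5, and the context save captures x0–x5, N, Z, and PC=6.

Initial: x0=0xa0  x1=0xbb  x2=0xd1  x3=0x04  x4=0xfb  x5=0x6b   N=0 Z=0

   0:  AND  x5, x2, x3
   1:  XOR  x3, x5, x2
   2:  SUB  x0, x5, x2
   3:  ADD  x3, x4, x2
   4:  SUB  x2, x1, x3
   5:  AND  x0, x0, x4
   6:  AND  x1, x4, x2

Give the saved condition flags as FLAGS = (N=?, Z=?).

after  0: x0=0xa0 x1=0xbb x2=0xd1 x3=0x04 x4=0xfb x5=0x00  N=0 Z=1
after  1: x0=0xa0 x1=0xbb x2=0xd1 x3=0xd1 x4=0xfb x5=0x00  N=1 Z=0
after  2: x0=0x2f x1=0xbb x2=0xd1 x3=0xd1 x4=0xfb x5=0x00  N=0 Z=0
after  3: x0=0x2f x1=0xbb x2=0xd1 x3=0xcc x4=0xfb x5=0x00  N=1 Z=0
after  4: x0=0x2f x1=0xbb x2=0xef x3=0xcc x4=0xfb x5=0x00  N=1 Z=0
after  5: x0=0x2b x1=0xbb x2=0xef x3=0xcc x4=0xfb x5=0x00  N=0 Z=0
-- IRQ taken; context saved, return-PC = 6 --

FLAGS = (N=0, Z=0)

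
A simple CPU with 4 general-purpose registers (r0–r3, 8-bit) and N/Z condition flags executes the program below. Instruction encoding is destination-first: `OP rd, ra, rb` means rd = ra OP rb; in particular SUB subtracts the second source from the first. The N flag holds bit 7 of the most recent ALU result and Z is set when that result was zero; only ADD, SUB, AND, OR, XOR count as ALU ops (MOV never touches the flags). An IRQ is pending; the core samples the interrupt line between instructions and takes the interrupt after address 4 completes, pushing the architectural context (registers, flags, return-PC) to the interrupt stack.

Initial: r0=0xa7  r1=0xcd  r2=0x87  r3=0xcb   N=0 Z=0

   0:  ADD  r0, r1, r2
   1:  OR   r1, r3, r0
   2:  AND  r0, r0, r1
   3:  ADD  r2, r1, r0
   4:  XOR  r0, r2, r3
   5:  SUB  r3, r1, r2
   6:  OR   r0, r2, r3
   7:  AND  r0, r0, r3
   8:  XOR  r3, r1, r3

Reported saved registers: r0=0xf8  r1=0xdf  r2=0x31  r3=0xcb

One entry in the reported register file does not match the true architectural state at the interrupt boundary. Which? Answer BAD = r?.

after  0: r0=0x54 r1=0xcd r2=0x87 r3=0xcb  N=0 Z=0
after  1: r0=0x54 r1=0xdf r2=0x87 r3=0xcb  N=1 Z=0
after  2: r0=0x54 r1=0xdf r2=0x87 r3=0xcb  N=0 Z=0
after  3: r0=0x54 r1=0xdf r2=0x33 r3=0xcb  N=0 Z=0
after  4: r0=0xf8 r1=0xdf r2=0x33 r3=0xcb  N=1 Z=0
-- IRQ taken; context saved, return-PC = 5 --
mismatch: r2: reported 0x31 vs actual 0x33

BAD = r2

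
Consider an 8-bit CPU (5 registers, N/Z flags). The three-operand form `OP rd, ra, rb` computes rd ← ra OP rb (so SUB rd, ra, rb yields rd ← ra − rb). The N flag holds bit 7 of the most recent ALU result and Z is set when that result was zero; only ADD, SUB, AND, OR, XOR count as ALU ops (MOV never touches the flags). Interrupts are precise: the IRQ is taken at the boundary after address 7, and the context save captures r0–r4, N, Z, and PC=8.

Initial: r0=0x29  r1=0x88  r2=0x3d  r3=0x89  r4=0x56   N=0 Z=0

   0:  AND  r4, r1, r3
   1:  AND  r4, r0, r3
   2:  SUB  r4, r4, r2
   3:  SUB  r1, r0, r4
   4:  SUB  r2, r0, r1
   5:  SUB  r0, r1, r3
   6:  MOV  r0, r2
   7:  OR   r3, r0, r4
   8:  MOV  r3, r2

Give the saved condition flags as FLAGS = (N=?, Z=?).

after  0: r0=0x29 r1=0x88 r2=0x3d r3=0x89 r4=0x88  N=1 Z=0
after  1: r0=0x29 r1=0x88 r2=0x3d r3=0x89 r4=0x09  N=0 Z=0
after  2: r0=0x29 r1=0x88 r2=0x3d r3=0x89 r4=0xcc  N=1 Z=0
after  3: r0=0x29 r1=0x5d r2=0x3d r3=0x89 r4=0xcc  N=0 Z=0
after  4: r0=0x29 r1=0x5d r2=0xcc r3=0x89 r4=0xcc  N=1 Z=0
after  5: r0=0xd4 r1=0x5d r2=0xcc r3=0x89 r4=0xcc  N=1 Z=0
after  6: r0=0xcc r1=0x5d r2=0xcc r3=0x89 r4=0xcc  N=1 Z=0
after  7: r0=0xcc r1=0x5d r2=0xcc r3=0xcc r4=0xcc  N=1 Z=0
-- IRQ taken; context saved, return-PC = 8 --

FLAGS = (N=1, Z=0)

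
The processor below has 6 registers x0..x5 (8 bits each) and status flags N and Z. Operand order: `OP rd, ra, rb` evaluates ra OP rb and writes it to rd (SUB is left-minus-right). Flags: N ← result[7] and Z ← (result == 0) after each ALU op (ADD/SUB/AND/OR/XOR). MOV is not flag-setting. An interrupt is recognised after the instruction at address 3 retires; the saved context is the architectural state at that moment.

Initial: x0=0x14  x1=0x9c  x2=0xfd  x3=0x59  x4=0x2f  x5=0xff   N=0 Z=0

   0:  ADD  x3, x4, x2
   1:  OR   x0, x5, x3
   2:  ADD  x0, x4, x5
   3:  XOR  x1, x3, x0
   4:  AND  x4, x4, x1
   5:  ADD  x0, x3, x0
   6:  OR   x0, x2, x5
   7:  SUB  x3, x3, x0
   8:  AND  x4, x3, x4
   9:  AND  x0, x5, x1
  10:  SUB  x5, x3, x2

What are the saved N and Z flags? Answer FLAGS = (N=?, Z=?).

FLAGS = (N=0, Z=0)

after  0: x0=0x14 x1=0x9c x2=0xfd x3=0x2c x4=0x2f x5=0xff  N=0 Z=0
after  1: x0=0xff x1=0x9c x2=0xfd x3=0x2c x4=0x2f x5=0xff  N=1 Z=0
after  2: x0=0x2e x1=0x9c x2=0xfd x3=0x2c x4=0x2f x5=0xff  N=0 Z=0
after  3: x0=0x2e x1=0x02 x2=0xfd x3=0x2c x4=0x2f x5=0xff  N=0 Z=0
-- IRQ taken; context saved, return-PC = 4 --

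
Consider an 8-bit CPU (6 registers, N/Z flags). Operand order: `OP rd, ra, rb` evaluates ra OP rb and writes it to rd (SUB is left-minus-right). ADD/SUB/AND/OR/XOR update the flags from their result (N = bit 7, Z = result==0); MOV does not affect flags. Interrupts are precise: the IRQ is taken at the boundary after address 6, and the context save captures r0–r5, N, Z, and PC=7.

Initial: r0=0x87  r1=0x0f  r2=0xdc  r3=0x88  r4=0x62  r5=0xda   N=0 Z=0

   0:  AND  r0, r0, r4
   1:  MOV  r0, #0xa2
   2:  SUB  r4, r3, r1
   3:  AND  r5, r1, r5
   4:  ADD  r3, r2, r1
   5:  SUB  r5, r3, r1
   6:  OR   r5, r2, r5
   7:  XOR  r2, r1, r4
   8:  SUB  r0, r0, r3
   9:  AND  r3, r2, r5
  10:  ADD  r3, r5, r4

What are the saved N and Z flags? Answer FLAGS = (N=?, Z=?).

after  0: r0=0x02 r1=0x0f r2=0xdc r3=0x88 r4=0x62 r5=0xda  N=0 Z=0
after  1: r0=0xa2 r1=0x0f r2=0xdc r3=0x88 r4=0x62 r5=0xda  N=0 Z=0
after  2: r0=0xa2 r1=0x0f r2=0xdc r3=0x88 r4=0x79 r5=0xda  N=0 Z=0
after  3: r0=0xa2 r1=0x0f r2=0xdc r3=0x88 r4=0x79 r5=0x0a  N=0 Z=0
after  4: r0=0xa2 r1=0x0f r2=0xdc r3=0xeb r4=0x79 r5=0x0a  N=1 Z=0
after  5: r0=0xa2 r1=0x0f r2=0xdc r3=0xeb r4=0x79 r5=0xdc  N=1 Z=0
after  6: r0=0xa2 r1=0x0f r2=0xdc r3=0xeb r4=0x79 r5=0xdc  N=1 Z=0
-- IRQ taken; context saved, return-PC = 7 --

FLAGS = (N=1, Z=0)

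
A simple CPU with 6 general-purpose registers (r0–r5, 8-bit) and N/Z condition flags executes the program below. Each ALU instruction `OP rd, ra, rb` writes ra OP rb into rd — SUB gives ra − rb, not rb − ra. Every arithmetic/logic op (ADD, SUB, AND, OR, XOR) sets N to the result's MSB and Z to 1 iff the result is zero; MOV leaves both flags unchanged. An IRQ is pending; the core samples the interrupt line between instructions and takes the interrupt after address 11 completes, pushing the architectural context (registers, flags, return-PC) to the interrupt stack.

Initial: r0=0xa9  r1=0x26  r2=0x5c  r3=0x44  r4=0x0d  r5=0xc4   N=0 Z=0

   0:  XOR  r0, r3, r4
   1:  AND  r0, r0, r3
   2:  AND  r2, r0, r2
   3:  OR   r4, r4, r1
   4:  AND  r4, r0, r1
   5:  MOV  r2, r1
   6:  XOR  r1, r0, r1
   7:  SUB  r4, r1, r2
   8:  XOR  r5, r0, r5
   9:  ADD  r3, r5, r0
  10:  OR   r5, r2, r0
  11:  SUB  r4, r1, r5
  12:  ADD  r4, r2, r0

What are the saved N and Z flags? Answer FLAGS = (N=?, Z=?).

after  0: r0=0x49 r1=0x26 r2=0x5c r3=0x44 r4=0x0d r5=0xc4  N=0 Z=0
after  1: r0=0x40 r1=0x26 r2=0x5c r3=0x44 r4=0x0d r5=0xc4  N=0 Z=0
after  2: r0=0x40 r1=0x26 r2=0x40 r3=0x44 r4=0x0d r5=0xc4  N=0 Z=0
after  3: r0=0x40 r1=0x26 r2=0x40 r3=0x44 r4=0x2f r5=0xc4  N=0 Z=0
after  4: r0=0x40 r1=0x26 r2=0x40 r3=0x44 r4=0x00 r5=0xc4  N=0 Z=1
after  5: r0=0x40 r1=0x26 r2=0x26 r3=0x44 r4=0x00 r5=0xc4  N=0 Z=1
after  6: r0=0x40 r1=0x66 r2=0x26 r3=0x44 r4=0x00 r5=0xc4  N=0 Z=0
after  7: r0=0x40 r1=0x66 r2=0x26 r3=0x44 r4=0x40 r5=0xc4  N=0 Z=0
after  8: r0=0x40 r1=0x66 r2=0x26 r3=0x44 r4=0x40 r5=0x84  N=1 Z=0
after  9: r0=0x40 r1=0x66 r2=0x26 r3=0xc4 r4=0x40 r5=0x84  N=1 Z=0
after 10: r0=0x40 r1=0x66 r2=0x26 r3=0xc4 r4=0x40 r5=0x66  N=0 Z=0
after 11: r0=0x40 r1=0x66 r2=0x26 r3=0xc4 r4=0x00 r5=0x66  N=0 Z=1
-- IRQ taken; context saved, return-PC = 12 --

FLAGS = (N=0, Z=1)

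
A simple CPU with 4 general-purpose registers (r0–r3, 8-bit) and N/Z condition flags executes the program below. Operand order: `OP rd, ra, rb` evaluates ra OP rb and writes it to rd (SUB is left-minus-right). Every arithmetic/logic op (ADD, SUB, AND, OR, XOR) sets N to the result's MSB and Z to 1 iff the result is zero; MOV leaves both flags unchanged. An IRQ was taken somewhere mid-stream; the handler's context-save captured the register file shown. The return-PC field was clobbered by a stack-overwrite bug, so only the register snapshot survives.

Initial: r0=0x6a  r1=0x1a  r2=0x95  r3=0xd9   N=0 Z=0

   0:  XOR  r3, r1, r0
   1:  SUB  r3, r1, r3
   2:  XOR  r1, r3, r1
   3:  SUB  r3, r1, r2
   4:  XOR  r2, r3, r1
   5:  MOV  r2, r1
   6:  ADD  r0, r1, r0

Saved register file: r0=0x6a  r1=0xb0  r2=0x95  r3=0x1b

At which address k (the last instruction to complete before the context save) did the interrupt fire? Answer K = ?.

K = 3

after  0: r0=0x6a r1=0x1a r2=0x95 r3=0x70  N=0 Z=0
after  1: r0=0x6a r1=0x1a r2=0x95 r3=0xaa  N=1 Z=0
after  2: r0=0x6a r1=0xb0 r2=0x95 r3=0xaa  N=1 Z=0
after  3: r0=0x6a r1=0xb0 r2=0x95 r3=0x1b  N=0 Z=0
-- IRQ taken; context saved, return-PC = 4 --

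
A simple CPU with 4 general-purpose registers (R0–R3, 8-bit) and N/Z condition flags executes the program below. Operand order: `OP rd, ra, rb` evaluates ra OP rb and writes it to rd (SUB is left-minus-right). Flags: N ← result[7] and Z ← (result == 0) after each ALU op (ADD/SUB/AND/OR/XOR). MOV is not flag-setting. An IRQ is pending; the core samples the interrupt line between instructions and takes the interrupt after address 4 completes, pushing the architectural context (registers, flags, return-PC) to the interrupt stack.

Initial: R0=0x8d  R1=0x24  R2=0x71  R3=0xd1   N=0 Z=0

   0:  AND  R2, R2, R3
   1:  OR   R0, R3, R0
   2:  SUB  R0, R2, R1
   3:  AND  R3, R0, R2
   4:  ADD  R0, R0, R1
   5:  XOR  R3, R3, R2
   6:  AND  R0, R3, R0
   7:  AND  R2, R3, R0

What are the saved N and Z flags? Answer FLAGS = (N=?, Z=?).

after  0: R0=0x8d R1=0x24 R2=0x51 R3=0xd1  N=0 Z=0
after  1: R0=0xdd R1=0x24 R2=0x51 R3=0xd1  N=1 Z=0
after  2: R0=0x2d R1=0x24 R2=0x51 R3=0xd1  N=0 Z=0
after  3: R0=0x2d R1=0x24 R2=0x51 R3=0x01  N=0 Z=0
after  4: R0=0x51 R1=0x24 R2=0x51 R3=0x01  N=0 Z=0
-- IRQ taken; context saved, return-PC = 5 --

FLAGS = (N=0, Z=0)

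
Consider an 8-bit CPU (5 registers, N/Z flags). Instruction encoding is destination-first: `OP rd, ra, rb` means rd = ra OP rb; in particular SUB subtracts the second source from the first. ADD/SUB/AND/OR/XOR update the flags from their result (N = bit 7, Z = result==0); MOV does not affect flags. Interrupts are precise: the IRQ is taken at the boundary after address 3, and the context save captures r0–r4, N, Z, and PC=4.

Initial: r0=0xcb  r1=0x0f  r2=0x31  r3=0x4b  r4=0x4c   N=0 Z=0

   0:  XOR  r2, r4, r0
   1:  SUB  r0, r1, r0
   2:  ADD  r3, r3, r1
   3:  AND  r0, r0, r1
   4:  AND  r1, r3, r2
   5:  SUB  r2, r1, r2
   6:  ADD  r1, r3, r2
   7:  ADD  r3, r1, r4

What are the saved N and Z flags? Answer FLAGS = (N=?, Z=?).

after  0: r0=0xcb r1=0x0f r2=0x87 r3=0x4b r4=0x4c  N=1 Z=0
after  1: r0=0x44 r1=0x0f r2=0x87 r3=0x4b r4=0x4c  N=0 Z=0
after  2: r0=0x44 r1=0x0f r2=0x87 r3=0x5a r4=0x4c  N=0 Z=0
after  3: r0=0x04 r1=0x0f r2=0x87 r3=0x5a r4=0x4c  N=0 Z=0
-- IRQ taken; context saved, return-PC = 4 --

FLAGS = (N=0, Z=0)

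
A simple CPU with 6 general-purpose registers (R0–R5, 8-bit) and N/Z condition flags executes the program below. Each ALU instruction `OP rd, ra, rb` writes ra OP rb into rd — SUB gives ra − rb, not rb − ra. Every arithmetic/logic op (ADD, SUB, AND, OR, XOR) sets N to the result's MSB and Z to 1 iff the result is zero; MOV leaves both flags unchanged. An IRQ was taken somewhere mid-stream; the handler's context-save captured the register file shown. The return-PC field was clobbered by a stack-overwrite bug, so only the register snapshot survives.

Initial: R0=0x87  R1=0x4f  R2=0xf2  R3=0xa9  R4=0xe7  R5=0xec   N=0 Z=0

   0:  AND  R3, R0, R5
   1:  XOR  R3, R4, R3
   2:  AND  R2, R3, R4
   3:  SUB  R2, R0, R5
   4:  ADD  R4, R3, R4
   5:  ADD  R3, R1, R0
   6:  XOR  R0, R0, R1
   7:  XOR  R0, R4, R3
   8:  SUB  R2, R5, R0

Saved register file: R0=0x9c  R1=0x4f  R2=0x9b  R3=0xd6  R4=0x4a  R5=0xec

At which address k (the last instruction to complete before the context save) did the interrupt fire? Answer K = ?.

after  0: R0=0x87 R1=0x4f R2=0xf2 R3=0x84 R4=0xe7 R5=0xec  N=1 Z=0
after  1: R0=0x87 R1=0x4f R2=0xf2 R3=0x63 R4=0xe7 R5=0xec  N=0 Z=0
after  2: R0=0x87 R1=0x4f R2=0x63 R3=0x63 R4=0xe7 R5=0xec  N=0 Z=0
after  3: R0=0x87 R1=0x4f R2=0x9b R3=0x63 R4=0xe7 R5=0xec  N=1 Z=0
after  4: R0=0x87 R1=0x4f R2=0x9b R3=0x63 R4=0x4a R5=0xec  N=0 Z=0
after  5: R0=0x87 R1=0x4f R2=0x9b R3=0xd6 R4=0x4a R5=0xec  N=1 Z=0
after  6: R0=0xc8 R1=0x4f R2=0x9b R3=0xd6 R4=0x4a R5=0xec  N=1 Z=0
after  7: R0=0x9c R1=0x4f R2=0x9b R3=0xd6 R4=0x4a R5=0xec  N=1 Z=0
-- IRQ taken; context saved, return-PC = 8 --

K = 7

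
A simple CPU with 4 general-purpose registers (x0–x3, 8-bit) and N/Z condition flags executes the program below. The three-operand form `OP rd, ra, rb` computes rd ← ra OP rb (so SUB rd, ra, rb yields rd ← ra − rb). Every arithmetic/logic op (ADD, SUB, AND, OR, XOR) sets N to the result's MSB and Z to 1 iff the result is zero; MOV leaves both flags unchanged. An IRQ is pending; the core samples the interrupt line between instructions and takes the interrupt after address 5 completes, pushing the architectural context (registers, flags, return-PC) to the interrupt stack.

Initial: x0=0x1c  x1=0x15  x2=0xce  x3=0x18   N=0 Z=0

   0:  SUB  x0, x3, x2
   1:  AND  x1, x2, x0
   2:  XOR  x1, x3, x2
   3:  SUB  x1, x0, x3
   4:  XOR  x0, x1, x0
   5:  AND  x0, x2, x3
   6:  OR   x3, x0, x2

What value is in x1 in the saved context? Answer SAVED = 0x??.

SAVED = 0x32

after  0: x0=0x4a x1=0x15 x2=0xce x3=0x18  N=0 Z=0
after  1: x0=0x4a x1=0x4a x2=0xce x3=0x18  N=0 Z=0
after  2: x0=0x4a x1=0xd6 x2=0xce x3=0x18  N=1 Z=0
after  3: x0=0x4a x1=0x32 x2=0xce x3=0x18  N=0 Z=0
after  4: x0=0x78 x1=0x32 x2=0xce x3=0x18  N=0 Z=0
after  5: x0=0x08 x1=0x32 x2=0xce x3=0x18  N=0 Z=0
-- IRQ taken; context saved, return-PC = 6 --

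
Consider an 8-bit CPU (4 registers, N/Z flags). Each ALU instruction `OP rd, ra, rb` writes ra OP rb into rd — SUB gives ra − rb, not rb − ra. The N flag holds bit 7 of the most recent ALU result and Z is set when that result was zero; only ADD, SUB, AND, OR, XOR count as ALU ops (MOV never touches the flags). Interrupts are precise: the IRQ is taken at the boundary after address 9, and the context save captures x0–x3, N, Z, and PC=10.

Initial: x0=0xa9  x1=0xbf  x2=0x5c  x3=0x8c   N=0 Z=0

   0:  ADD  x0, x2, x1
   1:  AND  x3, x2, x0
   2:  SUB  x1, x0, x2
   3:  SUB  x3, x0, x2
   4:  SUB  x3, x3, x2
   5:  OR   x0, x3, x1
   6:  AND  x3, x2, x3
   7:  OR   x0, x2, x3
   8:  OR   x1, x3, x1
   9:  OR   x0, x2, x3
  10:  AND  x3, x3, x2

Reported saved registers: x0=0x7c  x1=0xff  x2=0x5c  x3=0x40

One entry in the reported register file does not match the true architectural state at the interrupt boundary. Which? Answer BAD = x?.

BAD = x0

after  0: x0=0x1b x1=0xbf x2=0x5c x3=0x8c  N=0 Z=0
after  1: x0=0x1b x1=0xbf x2=0x5c x3=0x18  N=0 Z=0
after  2: x0=0x1b x1=0xbf x2=0x5c x3=0x18  N=1 Z=0
after  3: x0=0x1b x1=0xbf x2=0x5c x3=0xbf  N=1 Z=0
after  4: x0=0x1b x1=0xbf x2=0x5c x3=0x63  N=0 Z=0
after  5: x0=0xff x1=0xbf x2=0x5c x3=0x63  N=1 Z=0
after  6: x0=0xff x1=0xbf x2=0x5c x3=0x40  N=0 Z=0
after  7: x0=0x5c x1=0xbf x2=0x5c x3=0x40  N=0 Z=0
after  8: x0=0x5c x1=0xff x2=0x5c x3=0x40  N=1 Z=0
after  9: x0=0x5c x1=0xff x2=0x5c x3=0x40  N=0 Z=0
-- IRQ taken; context saved, return-PC = 10 --
mismatch: x0: reported 0x7c vs actual 0x5c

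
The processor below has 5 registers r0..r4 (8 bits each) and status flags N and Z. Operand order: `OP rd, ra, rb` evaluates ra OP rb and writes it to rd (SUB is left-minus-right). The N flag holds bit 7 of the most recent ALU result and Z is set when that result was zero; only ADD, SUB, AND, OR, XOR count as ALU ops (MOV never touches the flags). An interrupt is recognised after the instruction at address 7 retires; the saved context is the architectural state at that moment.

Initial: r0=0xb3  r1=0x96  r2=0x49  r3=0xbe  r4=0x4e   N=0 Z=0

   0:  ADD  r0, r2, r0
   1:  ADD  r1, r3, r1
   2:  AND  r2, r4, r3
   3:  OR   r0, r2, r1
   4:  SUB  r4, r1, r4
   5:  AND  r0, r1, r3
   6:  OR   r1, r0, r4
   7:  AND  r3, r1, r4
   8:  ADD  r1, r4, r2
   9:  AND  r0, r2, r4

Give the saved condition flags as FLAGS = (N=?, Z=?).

FLAGS = (N=0, Z=0)

after  0: r0=0xfc r1=0x96 r2=0x49 r3=0xbe r4=0x4e  N=1 Z=0
after  1: r0=0xfc r1=0x54 r2=0x49 r3=0xbe r4=0x4e  N=0 Z=0
after  2: r0=0xfc r1=0x54 r2=0x0e r3=0xbe r4=0x4e  N=0 Z=0
after  3: r0=0x5e r1=0x54 r2=0x0e r3=0xbe r4=0x4e  N=0 Z=0
after  4: r0=0x5e r1=0x54 r2=0x0e r3=0xbe r4=0x06  N=0 Z=0
after  5: r0=0x14 r1=0x54 r2=0x0e r3=0xbe r4=0x06  N=0 Z=0
after  6: r0=0x14 r1=0x16 r2=0x0e r3=0xbe r4=0x06  N=0 Z=0
after  7: r0=0x14 r1=0x16 r2=0x0e r3=0x06 r4=0x06  N=0 Z=0
-- IRQ taken; context saved, return-PC = 8 --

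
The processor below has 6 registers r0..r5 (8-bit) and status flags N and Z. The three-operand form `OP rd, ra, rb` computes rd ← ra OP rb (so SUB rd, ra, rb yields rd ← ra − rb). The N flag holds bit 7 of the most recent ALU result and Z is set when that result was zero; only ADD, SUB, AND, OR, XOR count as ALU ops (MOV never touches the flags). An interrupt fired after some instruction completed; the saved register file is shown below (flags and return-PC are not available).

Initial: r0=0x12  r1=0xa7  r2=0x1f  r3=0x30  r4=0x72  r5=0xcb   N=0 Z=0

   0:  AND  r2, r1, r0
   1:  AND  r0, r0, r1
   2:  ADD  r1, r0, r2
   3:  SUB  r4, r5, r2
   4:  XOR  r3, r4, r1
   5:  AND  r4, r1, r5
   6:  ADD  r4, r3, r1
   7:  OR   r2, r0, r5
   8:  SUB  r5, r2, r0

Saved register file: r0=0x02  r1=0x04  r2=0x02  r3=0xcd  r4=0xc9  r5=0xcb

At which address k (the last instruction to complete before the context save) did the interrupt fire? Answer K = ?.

K = 4

after  0: r0=0x12 r1=0xa7 r2=0x02 r3=0x30 r4=0x72 r5=0xcb  N=0 Z=0
after  1: r0=0x02 r1=0xa7 r2=0x02 r3=0x30 r4=0x72 r5=0xcb  N=0 Z=0
after  2: r0=0x02 r1=0x04 r2=0x02 r3=0x30 r4=0x72 r5=0xcb  N=0 Z=0
after  3: r0=0x02 r1=0x04 r2=0x02 r3=0x30 r4=0xc9 r5=0xcb  N=1 Z=0
after  4: r0=0x02 r1=0x04 r2=0x02 r3=0xcd r4=0xc9 r5=0xcb  N=1 Z=0
-- IRQ taken; context saved, return-PC = 5 --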